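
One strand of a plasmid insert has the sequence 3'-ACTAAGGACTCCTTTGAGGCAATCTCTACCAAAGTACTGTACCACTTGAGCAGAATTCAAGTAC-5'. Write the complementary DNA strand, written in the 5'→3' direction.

The strand is given 3'→5', so its complement runs 5'→3' in the same left-to-right order: pair each base A↔T, G↔C.

5'-TGATTCCTGAGGAAACTCCGTTAGAGATGGTTTCATGACATGGTGAACTCGTCTTAAGTTCATG-3'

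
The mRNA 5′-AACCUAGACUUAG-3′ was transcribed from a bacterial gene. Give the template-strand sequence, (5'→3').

Replace U with T to get the coding DNA strand: AACCTAGACTTAG. The template strand is its reverse complement (complement TTGGATCTGAATC, then reverse).

5'-CTAAGTCTAGGTT-3'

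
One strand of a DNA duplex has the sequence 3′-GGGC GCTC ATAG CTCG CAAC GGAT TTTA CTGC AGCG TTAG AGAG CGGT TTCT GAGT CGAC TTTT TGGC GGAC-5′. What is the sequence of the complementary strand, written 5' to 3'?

5'-CCCGCGAGTATCGAGCGTTGCCTAAAATGACGTCGCAATCTCTCGCCAAAGACTCAGCTGAAAAACCGCCTG-3'

The strand is given 3'→5', so its complement runs 5'→3' in the same left-to-right order: pair each base A↔T, G↔C.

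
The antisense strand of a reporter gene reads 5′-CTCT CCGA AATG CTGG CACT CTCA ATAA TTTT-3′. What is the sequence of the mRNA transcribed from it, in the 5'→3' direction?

5'-AAAAUUAUUGAGAGUGCCAGCAUUUCGGAGAG-3'

RNA polymerase reads the template 3'→5' and synthesizes mRNA 5'→3' by base-pairing (A→U, T→A, G↔C). The complement of the template is GAGAGGCTTTACGACCGTGAGAGTTATTAAAA; antiparallel, so 5'→3' the coding strand is AAAATTATTGAGAGTGCCAGCATTTCGGAGAG. Replace T with U for the mRNA.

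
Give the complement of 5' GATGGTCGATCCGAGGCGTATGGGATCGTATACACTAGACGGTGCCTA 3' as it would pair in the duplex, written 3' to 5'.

3'-CTACCAGCTAGGCTCCGCATACCCTAGCATATGTGATCTGCCACGGAT-5'

Base-pairing A↔T, G↔C gives the complement. The complementary strand is antiparallel, so paired with a 5'→3' strand it runs 3'→5'.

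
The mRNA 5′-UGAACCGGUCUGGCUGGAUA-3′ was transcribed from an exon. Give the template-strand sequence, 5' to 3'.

5'-TATCCAGCCAGACCGGTTCA-3'

Replace U with T to get the coding DNA strand: TGAACCGGTCTGGCTGGATA. The template strand is its reverse complement (complement ACTTGGCCAGACCGACCTAT, then reverse).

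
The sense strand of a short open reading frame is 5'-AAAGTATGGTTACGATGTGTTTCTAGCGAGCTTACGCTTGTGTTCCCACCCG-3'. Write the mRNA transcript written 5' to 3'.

The mRNA is synthesized from the template strand, so it matches the coding strand with T replaced by U.

5'-AAAGUAUGGUUACGAUGUGUUUCUAGCGAGCUUACGCUUGUGUUCCCACCCG-3'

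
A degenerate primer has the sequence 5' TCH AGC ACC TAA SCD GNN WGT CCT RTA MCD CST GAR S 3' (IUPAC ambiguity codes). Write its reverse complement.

Standard pairs A↔T, G↔C; ambiguity codes pair R↔Y, M↔K, W↔W, S↔S, D↔H, N↔N. Complement (AGDTCGTGGATTSGHCNNWCAGGAYATKGHGSACTYS), then reverse for 5'→3'.

5'-SYTCASGHGKTAYAGGACWNNCHGSTTAGGTGCTDGA-3'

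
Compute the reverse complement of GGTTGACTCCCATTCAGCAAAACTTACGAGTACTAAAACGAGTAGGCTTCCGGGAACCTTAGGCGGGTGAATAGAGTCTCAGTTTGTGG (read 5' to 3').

Complement each base (A↔T, G↔C): CCAACTGAGGGTAAGTCGTTTTGAATGCTCATGATTTTGCTCATCCGAAGGCCCTTGGAATCCGCCCACTTATCTCAGAGTCAAACACC. Then reverse.

5'-CCACAAACTGAGACTCTATTCACCCGCCTAAGGTTCCCGGAAGCCTACTCGTTTTAGTACTCGTAAGTTTTGCTGAATGGGAGTCAACC-3'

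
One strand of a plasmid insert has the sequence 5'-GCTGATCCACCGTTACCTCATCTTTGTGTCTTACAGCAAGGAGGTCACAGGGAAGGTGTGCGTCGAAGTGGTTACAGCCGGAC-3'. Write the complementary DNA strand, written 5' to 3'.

The complement of GCTGATCCACCGTTACCTCATCTTTGTGTCTTACAGCAAGGAGGTCACAGGGAAGGTGTGCGTCGAAGTGGTTACAGCCGGAC is CGACTAGGTGGCAATGGAGTAGAAACACAGAATGTCGTTCCTCCAGTGTCCCTTCCACACGCAGCTTCACCAATGTCGGCCTG (A↔T, G↔C). DNA strands are antiparallel, so the complementary strand runs 3'→5'; reversing gives the 5'→3' form.

5'-GTCCGGCTGTAACCACTTCGACGCACACCTTCCCTGTGACCTCCTTGCTGTAAGACACAAAGATGAGGTAACGGTGGATCAGC-3'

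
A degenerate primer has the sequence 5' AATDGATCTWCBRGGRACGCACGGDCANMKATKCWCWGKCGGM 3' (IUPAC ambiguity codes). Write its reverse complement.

Standard pairs A↔T, G↔C; ambiguity codes pair R↔Y, M↔K, W↔W, B↔V, D↔H, N↔N. Complement (TTAHCTAGAWGVYCCYTGCGTGCCHGTNKMTAMGWGWCMGCCK), then reverse for 5'→3'.

5'-KCCGMCWGWGMATMKNTGHCCGTGCGTYCCYVGWAGATCHATT-3'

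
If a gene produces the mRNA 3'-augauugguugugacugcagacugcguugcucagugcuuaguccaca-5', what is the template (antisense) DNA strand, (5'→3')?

Written 5'→3' the mRNA is ACACCUGAUUCGUGACUCGUUGCGUCAGACGUCAGUGUUGGUUAGUA, so the coding DNA strand is ACACCTGATTCGTGACTCGTTGCGTCAGACGTCAGTGTTGGTTAGTA. The template is its reverse complement.

5′-TACTAACCAACACTGACGTCTGACGCAACGAGTCACGAATCAGGTGT-3′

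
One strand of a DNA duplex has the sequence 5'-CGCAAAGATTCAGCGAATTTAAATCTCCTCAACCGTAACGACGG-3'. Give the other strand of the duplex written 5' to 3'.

5'-CCGTCGTTACGGTTGAGGAGATTTAAATTCGCTGAATCTTTGCG-3'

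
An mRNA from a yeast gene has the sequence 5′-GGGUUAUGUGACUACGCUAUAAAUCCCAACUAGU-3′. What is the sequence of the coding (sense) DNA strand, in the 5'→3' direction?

The coding DNA strand has the same 5'→3' sequence as the mRNA with U replaced by T.

5'-GGGTTATGTGACTACGCTATAAATCCCAACTAGT-3'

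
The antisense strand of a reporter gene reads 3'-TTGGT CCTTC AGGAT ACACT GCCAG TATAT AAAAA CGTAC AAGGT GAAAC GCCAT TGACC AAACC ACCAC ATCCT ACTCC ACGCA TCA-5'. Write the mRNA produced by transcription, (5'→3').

Reading the template 3'→5' as shown, RNA polymerase pairs each base (A→U, T→A, G↔C) to build mRNA 5'→3' directly.

5′-AACCAGGAAGUCCUAUGUGACGGUCAUAUAUUUUUGCAUGUUCCACUUUGCGGUAACUGGUUUGGUGGUGUAGGAUGAGGUGCGUAGU-3′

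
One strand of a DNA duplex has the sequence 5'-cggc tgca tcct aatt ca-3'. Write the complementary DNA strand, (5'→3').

5'-TGAATTAGGATGCAGCCG-3'

Pairing A↔T and G↔C gives GCCGACGTAGGATTAAGT, running 3'→5'. Reverse for the 5'→3' convention.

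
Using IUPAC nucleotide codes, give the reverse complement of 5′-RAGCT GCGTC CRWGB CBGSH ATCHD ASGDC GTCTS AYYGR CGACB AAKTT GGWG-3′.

5'-CWCCAAMTTVGTCGYCRRTSAGACGHCSTHDGATDSCVGVCWYGGACGCAGCTY-3'

Standard pairs A↔T, G↔C; ambiguity codes pair R↔Y, K↔M, W↔W, S↔S, B↔V, D↔H. Complement (YTCGACGCAGGYWCVGVCSDTAGDHTSCHGCAGASTRRCYGCTGVTTMAACCWC), then reverse for 5'→3'.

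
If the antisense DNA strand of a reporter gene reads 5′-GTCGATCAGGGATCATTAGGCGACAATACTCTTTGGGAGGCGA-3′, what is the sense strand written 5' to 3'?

The coding strand is complementary and antiparallel to the template: take the complement (A↔T, G↔C) and reverse.

5'-TCGCCTCCCAAAGAGTATTGTCGCCTAATGATCCCTGATCGAC-3'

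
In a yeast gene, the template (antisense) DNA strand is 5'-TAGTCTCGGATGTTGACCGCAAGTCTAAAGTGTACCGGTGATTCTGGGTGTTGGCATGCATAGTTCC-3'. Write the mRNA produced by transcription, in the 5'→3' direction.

5′-GGAACUAUGCAUGCCAACACCCAGAAUCACCGGUACACUUUAGACUUGCGGUCAACAUCCGAGACUA-3′

The mRNA has the sequence of the coding strand (reverse complement of the template) with T→U. Reverse complement of TAGTCTCGGATGTTGACCGCAAGTCTAAAGTGTACCGGTGATTCTGGGTGTTGGCATGCATAGTTCC is GGAACTATGCATGCCAACACCCAGAATCACCGGTACACTTTAGACTTGCGGTCAACATCCGAGACTA; then T→U.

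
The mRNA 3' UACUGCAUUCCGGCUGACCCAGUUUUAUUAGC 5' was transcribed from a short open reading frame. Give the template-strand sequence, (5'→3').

Written 5'→3' the mRNA is CGAUUAUUUUGACCCAGUCGGCCUUACGUCAU, so the coding DNA strand is CGATTATTTTGACCCAGTCGGCCTTACGTCAT. The template is its reverse complement.

5′-ATGACGTAAGGCCGACTGGGTCAAAATAATCG-3′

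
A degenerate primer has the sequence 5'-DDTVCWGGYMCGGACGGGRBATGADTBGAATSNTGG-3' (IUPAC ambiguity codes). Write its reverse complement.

Standard pairs A↔T, G↔C; ambiguity codes pair R↔Y, M↔K, W↔W, S↔S, B↔V, D↔H, N↔N. Complement (HHABGWCCRKGCCTGCCCYVTACTHAVCTTASNACC), then reverse for 5'→3'.

5′-CCANSATTCVAHTCATVYCCCGTCCGKRCCWGBAHH-3′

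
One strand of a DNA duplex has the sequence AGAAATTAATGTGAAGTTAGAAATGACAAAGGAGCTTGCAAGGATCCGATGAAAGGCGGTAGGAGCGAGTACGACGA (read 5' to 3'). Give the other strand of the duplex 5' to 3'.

The complement of AGAAATTAATGTGAAGTTAGAAATGACAAAGGAGCTTGCAAGGATCCGATGAAAGGCGGTAGGAGCGAGTACGACGA is TCTTTAATTACACTTCAATCTTTACTGTTTCCTCGAACGTTCCTAGGCTACTTTCCGCCATCCTCGCTCATGCTGCT (A↔T, G↔C). DNA strands are antiparallel, so the complementary strand runs 3'→5'; reversing gives the 5'→3' form.

5'-TCGTCGTACTCGCTCCTACCGCCTTTCATCGGATCCTTGCAAGCTCCTTTGTCATTTCTAACTTCACATTAATTTCT-3'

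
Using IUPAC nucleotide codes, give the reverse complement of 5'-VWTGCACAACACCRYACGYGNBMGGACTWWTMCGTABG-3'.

5'-CVTACGKAWWAGTCCKVNCRCGTRYGGTGTTGTGCAWB-3'

Standard pairs A↔T, G↔C; ambiguity codes pair R↔Y, M↔K, W↔W, B↔V, N↔N. Complement (BWACGTGTTGTGGYRTGCRCNVKCCTGAWWAKGCATVC), then reverse for 5'→3'.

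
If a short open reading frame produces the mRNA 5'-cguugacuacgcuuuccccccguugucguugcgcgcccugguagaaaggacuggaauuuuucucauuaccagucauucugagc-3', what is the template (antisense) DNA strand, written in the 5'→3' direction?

Replace U with T to get the coding DNA strand: CGTTGACTACGCTTTCCCCCCGTTGTCGTTGCGCGCCCTGGTAGAAAGGACTGGAATTTTTCTCATTACCAGTCATTCTGAGC. The template strand is its reverse complement (complement GCAACTGATGCGAAAGGGGGGCAACAGCAACGCGCGGGACCATCTTTCCTGACCTTAAAAAGAGTAATGGTCAGTAAGACTCG, then reverse).

5'-GCTCAGAATGACTGGTAATGAGAAAAATTCCAGTCCTTTCTACCAGGGCGCGCAACGACAACGGGGGGAAAGCGTAGTCAACG-3'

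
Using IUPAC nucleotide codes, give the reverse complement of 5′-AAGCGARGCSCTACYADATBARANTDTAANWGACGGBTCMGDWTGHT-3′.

5'-ADCAWHCKGAVCCGTCWNTTAHANTYTVATHTRGTAGSGCYTCGCTT-3'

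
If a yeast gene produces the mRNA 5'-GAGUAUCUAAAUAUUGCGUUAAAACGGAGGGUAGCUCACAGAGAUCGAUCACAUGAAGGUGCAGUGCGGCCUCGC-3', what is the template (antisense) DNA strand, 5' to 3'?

Replace U with T to get the coding DNA strand: GAGTATCTAAATATTGCGTTAAAACGGAGGGTAGCTCACAGAGATCGATCACATGAAGGTGCAGTGCGGCCTCGC. The template strand is its reverse complement (complement CTCATAGATTTATAACGCAATTTTGCCTCCCATCGAGTGTCTCTAGCTAGTGTACTTCCACGTCACGCCGGAGCG, then reverse).

5'-GCGAGGCCGCACTGCACCTTCATGTGATCGATCTCTGTGAGCTACCCTCCGTTTTAACGCAATATTTAGATACTC-3'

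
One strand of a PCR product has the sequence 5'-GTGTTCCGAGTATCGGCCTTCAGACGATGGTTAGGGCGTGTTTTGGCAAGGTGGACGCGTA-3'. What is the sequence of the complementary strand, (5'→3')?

The complement of GTGTTCCGAGTATCGGCCTTCAGACGATGGTTAGGGCGTGTTTTGGCAAGGTGGACGCGTA is CACAAGGCTCATAGCCGGAAGTCTGCTACCAATCCCGCACAAAACCGTTCCACCTGCGCAT (A↔T, G↔C). DNA strands are antiparallel, so the complementary strand runs 3'→5'; reversing gives the 5'→3' form.

5'-TACGCGTCCACCTTGCCAAAACACGCCCTAACCATCGTCTGAAGGCCGATACTCGGAACAC-3'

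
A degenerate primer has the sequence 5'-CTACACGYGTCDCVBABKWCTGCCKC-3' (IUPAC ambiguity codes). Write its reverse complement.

Standard pairs A↔T, G↔C; ambiguity codes pair Y↔R, K↔M, W↔W, B↔V, D↔H. Complement (GATGTGCRCAGHGBVTVMWGACGGMG), then reverse for 5'→3'.

5'-GMGGCAGWMVTVBGHGACRCGTGTAG-3'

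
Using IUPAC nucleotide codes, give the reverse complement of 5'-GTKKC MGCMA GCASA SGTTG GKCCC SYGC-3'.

Standard pairs A↔T, G↔C; ambiguity codes pair Y↔R, M↔K, S↔S. Complement (CAMMGKCGKTCGTSTSCAACCMGGGSRCG), then reverse for 5'→3'.

5'-GCRSGGGMCCAACSTSTGCTKGCKGMMAC-3'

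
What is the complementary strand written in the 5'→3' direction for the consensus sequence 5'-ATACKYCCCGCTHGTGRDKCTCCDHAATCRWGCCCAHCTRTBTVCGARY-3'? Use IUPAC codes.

5′-RYTCGBAVAYAGDTGGGCWYGATTDHGGAGMHYCACDAGCGGGRMGTAT-3′

Standard pairs A↔T, G↔C; ambiguity codes pair R↔Y, K↔M, W↔W, B↔V, D↔H. Complement (TATGMRGGGCGADCACYHMGAGGHDTTAGYWCGGGTDGAYAVABGCTYR), then reverse for 5'→3'.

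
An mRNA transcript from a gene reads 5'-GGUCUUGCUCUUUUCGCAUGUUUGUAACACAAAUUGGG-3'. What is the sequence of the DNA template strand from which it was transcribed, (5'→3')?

Replace U with T to get the coding DNA strand: GGTCTTGCTCTTTTCGCATGTTTGTAACACAAATTGGG. The template strand is its reverse complement (complement CCAGAACGAGAAAAGCGTACAAACATTGTGTTTAACCC, then reverse).

5'-CCCAATTTGTGTTACAAACATGCGAAAAGAGCAAGACC-3'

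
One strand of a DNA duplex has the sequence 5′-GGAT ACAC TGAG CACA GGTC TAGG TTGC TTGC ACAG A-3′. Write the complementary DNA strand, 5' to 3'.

Pairing A↔T and G↔C gives CCTATGTGACTCGTGTCCAGATCCAACGAACGTGTCT, running 3'→5'. Reverse for the 5'→3' convention.

5'-TCTGTGCAAGCAACCTAGACCTGTGCTCAGTGTATCC-3'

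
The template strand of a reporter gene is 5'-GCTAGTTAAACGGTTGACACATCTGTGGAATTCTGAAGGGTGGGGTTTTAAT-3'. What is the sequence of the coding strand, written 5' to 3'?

5'-ATTAAAACCCCACCCTTCAGAATTCCACAGATGTGTCAACCGTTTAACTAGC-3'

The coding strand is complementary and antiparallel to the template: take the complement (A↔T, G↔C) and reverse.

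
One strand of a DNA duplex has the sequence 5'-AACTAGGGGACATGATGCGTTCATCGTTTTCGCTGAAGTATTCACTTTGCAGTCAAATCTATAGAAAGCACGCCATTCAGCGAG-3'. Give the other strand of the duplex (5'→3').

The complement of AACTAGGGGACATGATGCGTTCATCGTTTTCGCTGAAGTATTCACTTTGCAGTCAAATCTATAGAAAGCACGCCATTCAGCGAG is TTGATCCCCTGTACTACGCAAGTAGCAAAAGCGACTTCATAAGTGAAACGTCAGTTTAGATATCTTTCGTGCGGTAAGTCGCTC (A↔T, G↔C). DNA strands are antiparallel, so the complementary strand runs 3'→5'; reversing gives the 5'→3' form.

5'-CTCGCTGAATGGCGTGCTTTCTATAGATTTGACTGCAAAGTGAATACTTCAGCGAAAACGATGAACGCATCATGTCCCCTAGTT-3'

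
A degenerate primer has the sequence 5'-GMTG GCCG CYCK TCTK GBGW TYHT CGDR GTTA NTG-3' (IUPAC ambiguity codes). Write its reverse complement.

Standard pairs A↔T, G↔C; ambiguity codes pair R↔Y, M↔K, W↔W, B↔V, D↔H, N↔N. Complement (CKACCGGCGRGMAGAMCVCWARDAGCHYCAATNAC), then reverse for 5'→3'.

5'-CANTAACYHCGADRAWCVCMAGAMGRGCGGCCAKC-3'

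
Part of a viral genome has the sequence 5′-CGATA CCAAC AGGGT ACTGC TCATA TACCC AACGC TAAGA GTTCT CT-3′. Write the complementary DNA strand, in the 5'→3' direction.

5'-AGAGAACTCTTAGCGTTGGGTATATGAGCAGTACCCTGTTGGTATCG-3'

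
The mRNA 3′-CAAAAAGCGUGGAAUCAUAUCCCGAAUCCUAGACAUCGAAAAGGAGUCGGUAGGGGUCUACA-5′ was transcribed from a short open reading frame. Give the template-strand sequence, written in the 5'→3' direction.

5′-GTTTTTCGCACCTTAGTATAGGGCTTAGGATCTGTAGCTTTTCCTCAGCCATCCCCAGATGT-3′

Written 5'→3' the mRNA is ACAUCUGGGGAUGGCUGAGGAAAAGCUACAGAUCCUAAGCCCUAUACUAAGGUGCGAAAAAC, so the coding DNA strand is ACATCTGGGGATGGCTGAGGAAAAGCTACAGATCCTAAGCCCTATACTAAGGTGCGAAAAAC. The template is its reverse complement.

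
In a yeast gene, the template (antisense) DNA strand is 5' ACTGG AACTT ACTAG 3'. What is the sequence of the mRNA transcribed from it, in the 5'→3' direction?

5′-CUAGUAAGUUCCAGU-3′

The mRNA has the sequence of the coding strand (reverse complement of the template) with T→U. Reverse complement of ACTGGAACTTACTAG is CTAGTAAGTTCCAGT; then T→U.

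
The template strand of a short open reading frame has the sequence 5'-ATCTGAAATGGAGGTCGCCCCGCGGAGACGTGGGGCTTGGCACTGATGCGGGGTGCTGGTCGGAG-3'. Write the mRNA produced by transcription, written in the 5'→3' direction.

5′-CUCCGACCAGCACCCCGCAUCAGUGCCAAGCCCCACGUCUCCGCGGGGCGACCUCCAUUUCAGAU-3′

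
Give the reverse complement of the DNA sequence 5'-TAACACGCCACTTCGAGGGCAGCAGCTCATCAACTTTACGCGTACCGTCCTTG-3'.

5'-CAAGGACGGTACGCGTAAAGTTGATGAGCTGCTGCCCTCGAAGTGGCGTGTTA-3'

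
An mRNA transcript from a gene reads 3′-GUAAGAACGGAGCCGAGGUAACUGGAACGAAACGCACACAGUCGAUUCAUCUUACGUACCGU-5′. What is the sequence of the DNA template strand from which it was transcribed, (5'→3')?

5'-CATTCTTGCCTCGGCTCCATTGACCTTGCTTTGCGTGTGTCAGCTAAGTAGAATGCATGGCA-3'

Written 5'→3' the mRNA is UGCCAUGCAUUCUACUUAGCUGACACACGCAAAGCAAGGUCAAUGGAGCCGAGGCAAGAAUG, so the coding DNA strand is TGCCATGCATTCTACTTAGCTGACACACGCAAAGCAAGGTCAATGGAGCCGAGGCAAGAATG. The template is its reverse complement.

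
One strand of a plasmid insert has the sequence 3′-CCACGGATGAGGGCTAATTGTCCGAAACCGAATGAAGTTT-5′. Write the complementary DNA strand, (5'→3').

5'-GGTGCCTACTCCCGATTAACAGGCTTTGGCTTACTTCAAA-3'

The strand is given 3'→5', so its complement runs 5'→3' in the same left-to-right order: pair each base A↔T, G↔C.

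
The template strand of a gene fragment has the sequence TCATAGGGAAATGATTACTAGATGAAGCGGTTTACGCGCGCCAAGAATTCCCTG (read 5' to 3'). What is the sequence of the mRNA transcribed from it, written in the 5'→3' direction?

The mRNA has the sequence of the coding strand (reverse complement of the template) with T→U. Reverse complement of TCATAGGGAAATGATTACTAGATGAAGCGGTTTACGCGCGCCAAGAATTCCCTG is CAGGGAATTCTTGGCGCGCGTAAACCGCTTCATCTAGTAATCATTTCCCTATGA; then T→U.

5'-CAGGGAAUUCUUGGCGCGCGUAAACCGCUUCAUCUAGUAAUCAUUUCCCUAUGA-3'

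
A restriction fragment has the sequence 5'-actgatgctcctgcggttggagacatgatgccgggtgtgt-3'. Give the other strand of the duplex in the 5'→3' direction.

5'-ACACACCCGGCATCATGTCTCCAACCGCAGGAGCATCAGT-3'

Pairing A↔T and G↔C gives TGACTACGAGGACGCCAACCTCTGTACTACGGCCCACACA, running 3'→5'. Reverse for the 5'→3' convention.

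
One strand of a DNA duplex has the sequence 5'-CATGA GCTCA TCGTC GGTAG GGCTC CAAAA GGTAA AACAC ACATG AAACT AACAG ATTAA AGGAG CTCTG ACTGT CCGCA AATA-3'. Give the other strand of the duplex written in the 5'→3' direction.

Pairing A↔T and G↔C gives GTACTCGAGTAGCAGCCATCCCGAGGTTTTCCATTTTGTGTGTACTTTGATTGTCTAATTTCCTCGAGACTGACAGGCGTTTAT, running 3'→5'. Reverse for the 5'→3' convention.

5′-TATTTGCGGACAGTCAGAGCTCCTTTAATCTGTTAGTTTCATGTGTGTTTTACCTTTTGGAGCCCTACCGACGATGAGCTCATG-3′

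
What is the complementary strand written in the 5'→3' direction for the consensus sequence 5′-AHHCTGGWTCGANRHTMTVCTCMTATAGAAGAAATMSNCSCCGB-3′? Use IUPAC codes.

Standard pairs A↔T, G↔C; ambiguity codes pair R↔Y, M↔K, W↔W, S↔S, B↔V, H↔D, N↔N. Complement (TDDGACCWAGCTNYDAKABGAGKATATCTTCTTTAKSNGSGGCV), then reverse for 5'→3'.

5′-VCGGSGNSKATTTCTTCTATAKGAGBAKADYNTCGAWCCAGDDT-3′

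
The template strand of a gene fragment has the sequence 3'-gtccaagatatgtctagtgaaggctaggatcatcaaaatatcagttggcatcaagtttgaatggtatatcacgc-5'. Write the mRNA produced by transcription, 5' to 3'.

Reading the template 3'→5' as shown, RNA polymerase pairs each base (A→U, T→A, G↔C) to build mRNA 5'→3' directly.

5'-CAGGUUCUAUACAGAUCACUUCCGAUCCUAGUAGUUUUAUAGUCAACCGUAGUUCAAACUUACCAUAUAGUGCG-3'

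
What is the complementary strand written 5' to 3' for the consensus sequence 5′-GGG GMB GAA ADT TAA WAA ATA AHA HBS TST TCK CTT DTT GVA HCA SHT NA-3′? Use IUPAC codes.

5'-TNADSTGDTBCAAHAAGMGAASASVDTDTTATTTWTTAAHTTTCVKCCCC-3'

Standard pairs A↔T, G↔C; ambiguity codes pair M↔K, W↔W, S↔S, B↔V, D↔H, N↔N. Complement (CCCCKVCTTTHAATTWTTTATTDTDVSASAAGMGAAHAACBTDGTSDANT), then reverse for 5'→3'.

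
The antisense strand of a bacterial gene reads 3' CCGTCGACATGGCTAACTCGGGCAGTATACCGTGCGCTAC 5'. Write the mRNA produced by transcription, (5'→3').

5'-GGCAGCUGUACCGAUUGAGCCCGUCAUAUGGCACGCGAUG-3'

Reading the template 3'→5' as shown, RNA polymerase pairs each base (A→U, T→A, G↔C) to build mRNA 5'→3' directly.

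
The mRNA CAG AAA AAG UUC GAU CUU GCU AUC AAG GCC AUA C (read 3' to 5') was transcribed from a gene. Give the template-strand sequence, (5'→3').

Written 5'→3' the mRNA is CAUACCGGAACUAUCGUUCUAGCUUGAAAAAGAC, so the coding DNA strand is CATACCGGAACTATCGTTCTAGCTTGAAAAAGAC. The template is its reverse complement.

5′-GTCTTTTTCAAGCTAGAACGATAGTTCCGGTATG-3′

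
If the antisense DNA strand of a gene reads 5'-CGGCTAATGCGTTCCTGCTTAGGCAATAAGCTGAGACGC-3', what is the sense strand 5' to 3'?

5'-GCGTCTCAGCTTATTGCCTAAGCAGGAACGCATTAGCCG-3'

The coding strand is complementary and antiparallel to the template: take the complement (A↔T, G↔C) and reverse.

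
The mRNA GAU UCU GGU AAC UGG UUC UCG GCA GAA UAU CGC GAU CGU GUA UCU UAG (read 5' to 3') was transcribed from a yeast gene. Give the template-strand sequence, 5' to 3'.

5'-CTAAGATACACGATCGCGATATTCTGCCGAGAACCAGTTACCAGAATC-3'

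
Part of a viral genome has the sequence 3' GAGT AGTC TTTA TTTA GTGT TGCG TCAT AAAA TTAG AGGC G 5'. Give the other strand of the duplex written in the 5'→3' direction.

5'-CTCATCAGAAATAAATCACAACGCAGTATTTTAATCTCCGC-3'

The strand is given 3'→5', so its complement runs 5'→3' in the same left-to-right order: pair each base A↔T, G↔C.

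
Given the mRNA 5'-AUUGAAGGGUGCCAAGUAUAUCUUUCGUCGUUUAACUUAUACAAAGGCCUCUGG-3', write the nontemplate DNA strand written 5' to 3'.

5'-ATTGAAGGGTGCCAAGTATATCTTTCGTCGTTTAACTTATACAAAGGCCTCTGG-3'

The coding DNA strand has the same 5'→3' sequence as the mRNA with U replaced by T.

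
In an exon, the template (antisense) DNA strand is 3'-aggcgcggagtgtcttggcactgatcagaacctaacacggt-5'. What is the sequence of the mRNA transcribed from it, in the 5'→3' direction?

5'-UCCGCGCCUCACAGAACCGUGACUAGUCUUGGAUUGUGCCA-3'

Reading the template 3'→5' as shown, RNA polymerase pairs each base (A→U, T→A, G↔C) to build mRNA 5'→3' directly.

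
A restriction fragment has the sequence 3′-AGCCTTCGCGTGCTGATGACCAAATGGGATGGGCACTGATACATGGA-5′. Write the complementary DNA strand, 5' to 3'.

5′-TCGGAAGCGCACGACTACTGGTTTACCCTACCCGTGACTATGTACCT-3′

The strand is given 3'→5', so its complement runs 5'→3' in the same left-to-right order: pair each base A↔T, G↔C.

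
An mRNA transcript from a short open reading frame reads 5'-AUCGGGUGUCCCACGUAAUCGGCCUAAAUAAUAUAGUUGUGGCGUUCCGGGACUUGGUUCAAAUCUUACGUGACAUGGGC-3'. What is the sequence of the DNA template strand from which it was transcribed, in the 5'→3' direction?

Replace U with T to get the coding DNA strand: ATCGGGTGTCCCACGTAATCGGCCTAAATAATATAGTTGTGGCGTTCCGGGACTTGGTTCAAATCTTACGTGACATGGGC. The template strand is its reverse complement (complement TAGCCCACAGGGTGCATTAGCCGGATTTATTATATCAACACCGCAAGGCCCTGAACCAAGTTTAGAATGCACTGTACCCG, then reverse).

5′-GCCCATGTCACGTAAGATTTGAACCAAGTCCCGGAACGCCACAACTATATTATTTAGGCCGATTACGTGGGACACCCGAT-3′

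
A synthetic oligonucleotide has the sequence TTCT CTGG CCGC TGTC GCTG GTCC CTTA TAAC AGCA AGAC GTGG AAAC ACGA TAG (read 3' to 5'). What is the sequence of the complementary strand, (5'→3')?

The strand is given 3'→5', so its complement runs 5'→3' in the same left-to-right order: pair each base A↔T, G↔C.

5'-AAGAGACCGGCGACAGCGACCAGGGAATATTGTCGTTCTGCACCTTTGTGCTATC-3'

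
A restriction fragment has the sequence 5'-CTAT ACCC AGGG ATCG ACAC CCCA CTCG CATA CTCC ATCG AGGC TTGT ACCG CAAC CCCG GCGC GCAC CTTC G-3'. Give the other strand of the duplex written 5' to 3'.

5'-CGAAGGTGCGCGCCGGGGTTGCGGTACAAGCCTCGATGGAGTATGCGAGTGGGGTGTCGATCCCTGGGTATAG-3'

Pairing A↔T and G↔C gives GATATGGGTCCCTAGCTGTGGGGTGAGCGTATGAGGTAGCTCCGAACATGGCGTTGGGGCCGCGCGTGGAAGC, running 3'→5'. Reverse for the 5'→3' convention.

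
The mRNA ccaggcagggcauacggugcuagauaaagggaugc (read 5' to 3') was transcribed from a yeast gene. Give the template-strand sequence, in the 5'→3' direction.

Replace U with T to get the coding DNA strand: CCAGGCAGGGCATACGGTGCTAGATAAAGGGATGC. The template strand is its reverse complement (complement GGTCCGTCCCGTATGCCACGATCTATTTCCCTACG, then reverse).

5'-GCATCCCTTTATCTAGCACCGTATGCCCTGCCTGG-3'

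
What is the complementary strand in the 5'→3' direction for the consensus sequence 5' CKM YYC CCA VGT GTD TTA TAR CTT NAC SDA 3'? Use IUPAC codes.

5′-THSGTNAAGYTATAAHACACBTGGGRRKMG-3′

Standard pairs A↔T, G↔C; ambiguity codes pair R↔Y, M↔K, S↔S, D↔H, V↔B, N↔N. Complement (GMKRRGGGTBCACAHAATATYGAANTGSHT), then reverse for 5'→3'.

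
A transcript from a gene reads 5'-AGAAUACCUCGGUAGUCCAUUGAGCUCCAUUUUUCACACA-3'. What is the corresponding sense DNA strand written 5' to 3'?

5'-AGAATACCTCGGTAGTCCATTGAGCTCCATTTTTCACACA-3'

The coding DNA strand has the same 5'→3' sequence as the mRNA with U replaced by T.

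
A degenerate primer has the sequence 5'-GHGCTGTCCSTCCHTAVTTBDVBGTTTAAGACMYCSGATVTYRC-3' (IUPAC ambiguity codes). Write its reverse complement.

Standard pairs A↔T, G↔C; ambiguity codes pair R↔Y, M↔K, S↔S, B↔V, D↔H. Complement (CDCGACAGGSAGGDATBAAVHBVCAAATTCTGKRGSCTABARYG), then reverse for 5'→3'.

5'-GYRABATCSGRKGTCTTAAACVBHVAABTADGGASGGACAGCDC-3'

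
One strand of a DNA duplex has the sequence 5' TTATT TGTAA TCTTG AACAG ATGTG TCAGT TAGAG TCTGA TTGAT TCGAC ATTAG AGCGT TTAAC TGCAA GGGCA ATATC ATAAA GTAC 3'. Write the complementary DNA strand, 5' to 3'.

The complement of TTATTTGTAATCTTGAACAGATGTGTCAGTTAGAGTCTGATTGATTCGACATTAGAGCGTTTAACTGCAAGGGCAATATCATAAAGTAC is AATAAACATTAGAACTTGTCTACACAGTCAATCTCAGACTAACTAAGCTGTAATCTCGCAAATTGACGTTCCCGTTATAGTATTTCATG (A↔T, G↔C). DNA strands are antiparallel, so the complementary strand runs 3'→5'; reversing gives the 5'→3' form.

5'-GTACTTTATGATATTGCCCTTGCAGTTAAACGCTCTAATGTCGAATCAATCAGACTCTAACTGACACATCTGTTCAAGATTACAAATAA-3'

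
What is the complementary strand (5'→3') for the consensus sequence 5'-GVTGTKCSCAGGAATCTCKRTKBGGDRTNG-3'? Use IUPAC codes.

5'-CNAYHCCVMAYMGAGATTCCTGSGMACABC-3'

Standard pairs A↔T, G↔C; ambiguity codes pair R↔Y, K↔M, S↔S, B↔V, D↔H, N↔N. Complement (CBACAMGSGTCCTTAGAGMYAMVCCHYANC), then reverse for 5'→3'.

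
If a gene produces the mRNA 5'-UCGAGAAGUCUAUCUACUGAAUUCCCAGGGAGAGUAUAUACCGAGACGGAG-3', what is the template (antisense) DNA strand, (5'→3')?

5'-CTCCGTCTCGGTATATACTCTCCCTGGGAATTCAGTAGATAGACTTCTCGA-3'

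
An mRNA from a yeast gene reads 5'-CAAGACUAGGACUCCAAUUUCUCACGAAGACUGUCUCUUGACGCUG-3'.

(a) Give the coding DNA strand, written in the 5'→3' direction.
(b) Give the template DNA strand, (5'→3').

(a) 5'-CAAGACTAGGACTCCAATTTCTCACGAAGACTGTCTCTTGACGCTG-3'
(b) 5'-CAGCGTCAAGAGACAGTCTTCGTGAGAAATTGGAGTCCTAGTCTTG-3'

(a) The coding strand matches the mRNA with U→T.
(b) The template strand is the reverse complement of the coding strand.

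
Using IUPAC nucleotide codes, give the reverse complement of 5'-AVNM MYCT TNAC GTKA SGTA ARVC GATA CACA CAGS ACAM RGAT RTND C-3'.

5'-GHNAYATCYKTGTSCTGTGTGTATCGBYTTACSTMACGTNAAGRKKNBT-3'

Standard pairs A↔T, G↔C; ambiguity codes pair R↔Y, M↔K, S↔S, D↔H, V↔B, N↔N. Complement (TBNKKRGAANTGCAMTSCATTYBGCTATGTGTGTCSTGTKYCTAYANHG), then reverse for 5'→3'.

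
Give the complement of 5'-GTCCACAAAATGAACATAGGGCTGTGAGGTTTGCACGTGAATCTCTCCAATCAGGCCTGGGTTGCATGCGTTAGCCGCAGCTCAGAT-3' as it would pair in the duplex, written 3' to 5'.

3'-CAGGTGTTTTACTTGTATCCCGACACTCCAAACGTGCACTTAGAGAGGTTAGTCCGGACCCAACGTACGCAATCGGCGTCGAGTCTA-5'

Base-pairing A↔T, G↔C gives the complement. The complementary strand is antiparallel, so paired with a 5'→3' strand it runs 3'→5'.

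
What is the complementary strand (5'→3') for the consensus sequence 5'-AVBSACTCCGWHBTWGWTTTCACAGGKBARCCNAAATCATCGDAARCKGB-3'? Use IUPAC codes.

Standard pairs A↔T, G↔C; ambiguity codes pair R↔Y, K↔M, W↔W, S↔S, B↔V, D↔H, N↔N. Complement (TBVSTGAGGCWDVAWCWAAAGTGTCCMVTYGGNTTTAGTAGCHTTYGMCV), then reverse for 5'→3'.

5'-VCMGYTTHCGATGATTTNGGYTVMCCTGTGAAAWCWAVDWCGGAGTSVBT-3'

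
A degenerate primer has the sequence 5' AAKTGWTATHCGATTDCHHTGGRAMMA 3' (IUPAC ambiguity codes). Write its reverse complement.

Standard pairs A↔T, G↔C; ambiguity codes pair R↔Y, M↔K, W↔W, D↔H. Complement (TTMACWATADGCTAAHGDDACCYTKKT), then reverse for 5'→3'.

5'-TKKTYCCADDGHAATCGDATAWCAMTT-3'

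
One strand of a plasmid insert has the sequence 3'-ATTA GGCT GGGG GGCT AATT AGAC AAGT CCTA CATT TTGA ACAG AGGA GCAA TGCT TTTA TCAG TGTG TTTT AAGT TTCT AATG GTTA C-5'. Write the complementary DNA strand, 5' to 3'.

The strand is given 3'→5', so its complement runs 5'→3' in the same left-to-right order: pair each base A↔T, G↔C.

5'-TAATCCGACCCCCCGATTAATCTGTTCAGGATGTAAAACTTGTCTCCTCGTTACGAAAATAGTCACACAAAATTCAAAGATTACCAATG-3'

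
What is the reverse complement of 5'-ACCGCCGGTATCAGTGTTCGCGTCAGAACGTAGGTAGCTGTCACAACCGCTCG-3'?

5'-CGAGCGGTTGTGACAGCTACCTACGTTCTGACGCGAACACTGATACCGGCGGT-3'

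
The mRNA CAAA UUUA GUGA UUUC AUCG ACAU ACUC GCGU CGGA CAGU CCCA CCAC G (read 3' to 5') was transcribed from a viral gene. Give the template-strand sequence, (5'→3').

Written 5'→3' the mRNA is GCACCACCCUGACAGGCUGCGCUCAUACAGCUACUUUAGUGAUUUAAAC, so the coding DNA strand is GCACCACCCTGACAGGCTGCGCTCATACAGCTACTTTAGTGATTTAAAC. The template is its reverse complement.

5'-GTTTAAATCACTAAAGTAGCTGTATGAGCGCAGCCTGTCAGGGTGGTGC-3'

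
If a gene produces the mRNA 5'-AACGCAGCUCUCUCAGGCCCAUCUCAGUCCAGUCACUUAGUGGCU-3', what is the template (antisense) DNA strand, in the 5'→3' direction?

5'-AGCCACTAAGTGACTGGACTGAGATGGGCCTGAGAGAGCTGCGTT-3'

Replace U with T to get the coding DNA strand: AACGCAGCTCTCTCAGGCCCATCTCAGTCCAGTCACTTAGTGGCT. The template strand is its reverse complement (complement TTGCGTCGAGAGAGTCCGGGTAGAGTCAGGTCAGTGAATCACCGA, then reverse).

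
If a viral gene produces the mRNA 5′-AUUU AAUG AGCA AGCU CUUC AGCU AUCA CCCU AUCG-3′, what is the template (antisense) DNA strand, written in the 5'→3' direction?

Replace U with T to get the coding DNA strand: ATTTAATGAGCAAGCTCTTCAGCTATCACCCTATCG. The template strand is its reverse complement (complement TAAATTACTCGTTCGAGAAGTCGATAGTGGGATAGC, then reverse).

5'-CGATAGGGTGATAGCTGAAGAGCTTGCTCATTAAAT-3'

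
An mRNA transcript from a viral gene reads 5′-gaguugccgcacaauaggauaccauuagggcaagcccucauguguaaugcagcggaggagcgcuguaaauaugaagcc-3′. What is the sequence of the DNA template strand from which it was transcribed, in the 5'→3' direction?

Replace U with T to get the coding DNA strand: GAGTTGCCGCACAATAGGATACCATTAGGGCAAGCCCTCATGTGTAATGCAGCGGAGGAGCGCTGTAAATATGAAGCC. The template strand is its reverse complement (complement CTCAACGGCGTGTTATCCTATGGTAATCCCGTTCGGGAGTACACATTACGTCGCCTCCTCGCGACATTTATACTTCGG, then reverse).

5'-GGCTTCATATTTACAGCGCTCCTCCGCTGCATTACACATGAGGGCTTGCCCTAATGGTATCCTATTGTGCGGCAACTC-3'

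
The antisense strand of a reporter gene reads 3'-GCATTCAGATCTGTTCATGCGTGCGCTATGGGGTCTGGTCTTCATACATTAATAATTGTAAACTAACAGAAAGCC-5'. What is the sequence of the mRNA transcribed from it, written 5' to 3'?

5'-CGUAAGUCUAGACAAGUACGCACGCGAUACCCCAGACCAGAAGUAUGUAAUUAUUAACAUUUGAUUGUCUUUCGG-3'

Reading the template 3'→5' as shown, RNA polymerase pairs each base (A→U, T→A, G↔C) to build mRNA 5'→3' directly.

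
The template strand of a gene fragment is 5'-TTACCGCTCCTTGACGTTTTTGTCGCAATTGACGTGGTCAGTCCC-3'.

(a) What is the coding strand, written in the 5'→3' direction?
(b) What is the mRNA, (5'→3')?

(a) The coding strand is the reverse complement of the template: complement AATGGCGAGGAACTGCAAAAACAGCGTTAACTGCACCAGTCAGGG, then reverse.
(b) mRNA has the coding-strand sequence with T→U.

(a) 5'-GGGACTGACCACGTCAATTGCGACAAAAACGTCAAGGAGCGGTAA-3'
(b) 5′-GGGACUGACCACGUCAAUUGCGACAAAAACGUCAAGGAGCGGUAA-3′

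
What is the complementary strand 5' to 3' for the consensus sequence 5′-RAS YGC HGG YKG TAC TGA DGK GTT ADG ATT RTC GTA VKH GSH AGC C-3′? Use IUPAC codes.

5'-GGCTDSCDMBTACGAYAATCHTAACMCHTCAGTACMRCCDGCRSTY-3'

Standard pairs A↔T, G↔C; ambiguity codes pair R↔Y, K↔M, S↔S, D↔H, V↔B. Complement (YTSRCGDCCRMCATGACTHCMCAATHCTAAYAGCATBMDCSDTCGG), then reverse for 5'→3'.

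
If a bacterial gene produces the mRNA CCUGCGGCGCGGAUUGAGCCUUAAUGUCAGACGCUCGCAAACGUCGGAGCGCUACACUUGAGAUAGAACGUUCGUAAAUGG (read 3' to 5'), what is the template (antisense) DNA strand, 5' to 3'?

5'-GGACGCCGCGCCTAACTCGGAATTACAGTCTGCGAGCGTTTGCAGCCTCGCGATGTGAACTCTATCTTGCAAGCATTTACC-3'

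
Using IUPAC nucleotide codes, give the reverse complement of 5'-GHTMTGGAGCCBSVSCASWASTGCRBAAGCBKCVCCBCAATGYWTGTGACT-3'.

Standard pairs A↔T, G↔C; ambiguity codes pair R↔Y, M↔K, W↔W, S↔S, B↔V, H↔D. Complement (CDAKACCTCGGVSBSGTSWTSACGYVTTCGVMGBGGVGTTACRWACACTGA), then reverse for 5'→3'.

5′-AGTCACAWRCATTGVGGBGMVGCTTVYGCASTWSTGSBSVGGCTCCAKADC-3′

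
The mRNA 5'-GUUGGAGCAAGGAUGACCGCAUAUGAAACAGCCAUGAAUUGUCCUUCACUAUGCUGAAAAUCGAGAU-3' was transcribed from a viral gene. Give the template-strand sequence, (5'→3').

5'-ATCTCGATTTTCAGCATAGTGAAGGACAATTCATGGCTGTTTCATATGCGGTCATCCTTGCTCCAAC-3'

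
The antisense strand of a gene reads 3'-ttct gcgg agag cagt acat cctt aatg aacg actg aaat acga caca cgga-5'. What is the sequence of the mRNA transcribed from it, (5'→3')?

5'-AAGACGCCUCUCGUCAUGUAGGAAUUACUUGCUGACUUUAUGCUGUGUGCCU-3'

Reading the template 3'→5' as shown, RNA polymerase pairs each base (A→U, T→A, G↔C) to build mRNA 5'→3' directly.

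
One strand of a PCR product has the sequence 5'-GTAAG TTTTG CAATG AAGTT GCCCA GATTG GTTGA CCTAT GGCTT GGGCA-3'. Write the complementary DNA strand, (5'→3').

5'-TGCCCAAGCCATAGGTCAACCAATCTGGGCAACTTCATTGCAAAACTTAC-3'

The complement of GTAAGTTTTGCAATGAAGTTGCCCAGATTGGTTGACCTATGGCTTGGGCA is CATTCAAAACGTTACTTCAACGGGTCTAACCAACTGGATACCGAACCCGT (A↔T, G↔C). DNA strands are antiparallel, so the complementary strand runs 3'→5'; reversing gives the 5'→3' form.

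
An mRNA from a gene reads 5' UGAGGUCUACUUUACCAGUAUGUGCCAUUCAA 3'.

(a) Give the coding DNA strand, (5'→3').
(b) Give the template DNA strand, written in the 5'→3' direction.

(a) The coding strand matches the mRNA with U→T.
(b) The template strand is the reverse complement of the coding strand.

(a) 5'-TGAGGTCTACTTTACCAGTATGTGCCATTCAA-3'
(b) 5'-TTGAATGGCACATACTGGTAAAGTAGACCTCA-3'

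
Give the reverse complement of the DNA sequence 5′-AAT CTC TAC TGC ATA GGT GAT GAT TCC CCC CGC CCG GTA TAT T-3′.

Reading the sequence 3'→5' and pairing each base (A↔T, G↔C) gives the reverse complement directly.

5'-AATATACCGGGCGGGGGGAATCATCACCTATGCAGTAGAGATT-3'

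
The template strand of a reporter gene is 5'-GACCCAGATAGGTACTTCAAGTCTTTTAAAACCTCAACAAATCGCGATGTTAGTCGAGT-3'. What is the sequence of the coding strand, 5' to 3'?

The coding strand is complementary and antiparallel to the template: take the complement (A↔T, G↔C) and reverse.

5′-ACTCGACTAACATCGCGATTTGTTGAGGTTTTAAAAGACTTGAAGTACCTATCTGGGTC-3′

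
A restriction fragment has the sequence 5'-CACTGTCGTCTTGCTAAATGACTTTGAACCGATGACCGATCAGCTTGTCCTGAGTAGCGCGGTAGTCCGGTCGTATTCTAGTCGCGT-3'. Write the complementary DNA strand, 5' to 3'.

Pairing A↔T and G↔C gives GTGACAGCAGAACGATTTACTGAAACTTGGCTACTGGCTAGTCGAACAGGACTCATCGCGCCATCAGGCCAGCATAAGATCAGCGCA, running 3'→5'. Reverse for the 5'→3' convention.

5'-ACGCGACTAGAATACGACCGGACTACCGCGCTACTCAGGACAAGCTGATCGGTCATCGGTTCAAAGTCATTTAGCAAGACGACAGTG-3'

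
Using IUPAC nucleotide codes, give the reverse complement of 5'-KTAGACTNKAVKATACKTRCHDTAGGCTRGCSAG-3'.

Standard pairs A↔T, G↔C; ambiguity codes pair R↔Y, K↔M, S↔S, D↔H, V↔B, N↔N. Complement (MATCTGANMTBMTATGMAYGDHATCCGAYCGSTC), then reverse for 5'→3'.

5'-CTSGCYAGCCTAHDGYAMGTATMBTMNAGTCTAM-3'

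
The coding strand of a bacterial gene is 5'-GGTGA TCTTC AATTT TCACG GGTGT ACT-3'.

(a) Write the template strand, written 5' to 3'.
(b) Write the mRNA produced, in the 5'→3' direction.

(a) The template strand is the reverse complement of the coding strand: complement CCACTAGAAGTTAAAAGTGCCCACATGA, then reverse.
(b) mRNA matches the coding strand with T→U.

(a) 5'-AGTACACCCGTGAAAATTGAAGATCACC-3'
(b) 5'-GGUGAUCUUCAAUUUUCACGGGUGUACU-3'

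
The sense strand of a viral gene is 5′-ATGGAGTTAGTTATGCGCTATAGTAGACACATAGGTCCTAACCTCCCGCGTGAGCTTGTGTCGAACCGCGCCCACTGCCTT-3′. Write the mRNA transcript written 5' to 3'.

The mRNA is synthesized from the template strand, so it matches the coding strand with T replaced by U.

5'-AUGGAGUUAGUUAUGCGCUAUAGUAGACACAUAGGUCCUAACCUCCCGCGUGAGCUUGUGUCGAACCGCGCCCACUGCCUU-3'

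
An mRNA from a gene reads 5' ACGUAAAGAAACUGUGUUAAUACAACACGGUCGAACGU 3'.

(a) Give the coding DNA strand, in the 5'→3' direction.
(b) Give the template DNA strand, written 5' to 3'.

(a) 5'-ACGTAAAGAAACTGTGTTAATACAACACGGTCGAACGT-3'
(b) 5'-ACGTTCGACCGTGTTGTATTAACACAGTTTCTTTACGT-3'

(a) The coding strand matches the mRNA with U→T.
(b) The template strand is the reverse complement of the coding strand.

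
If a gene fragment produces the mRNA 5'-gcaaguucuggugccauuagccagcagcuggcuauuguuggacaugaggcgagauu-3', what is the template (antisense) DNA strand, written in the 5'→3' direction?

Replace U with T to get the coding DNA strand: GCAAGTTCTGGTGCCATTAGCCAGCAGCTGGCTATTGTTGGACATGAGGCGAGATT. The template strand is its reverse complement (complement CGTTCAAGACCACGGTAATCGGTCGTCGACCGATAACAACCTGTACTCCGCTCTAA, then reverse).

5'-AATCTCGCCTCATGTCCAACAATAGCCAGCTGCTGGCTAATGGCACCAGAACTTGC-3'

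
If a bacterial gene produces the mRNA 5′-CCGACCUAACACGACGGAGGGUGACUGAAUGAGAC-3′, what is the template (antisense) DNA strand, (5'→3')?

5'-GTCTCATTCAGTCACCCTCCGTCGTGTTAGGTCGG-3'

Replace U with T to get the coding DNA strand: CCGACCTAACACGACGGAGGGTGACTGAATGAGAC. The template strand is its reverse complement (complement GGCTGGATTGTGCTGCCTCCCACTGACTTACTCTG, then reverse).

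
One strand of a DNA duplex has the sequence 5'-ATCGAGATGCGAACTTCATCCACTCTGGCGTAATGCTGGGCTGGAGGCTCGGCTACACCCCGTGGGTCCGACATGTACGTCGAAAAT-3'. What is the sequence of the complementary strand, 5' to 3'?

5'-ATTTTCGACGTACATGTCGGACCCACGGGGTGTAGCCGAGCCTCCAGCCCAGCATTACGCCAGAGTGGATGAAGTTCGCATCTCGAT-3'

The complement of ATCGAGATGCGAACTTCATCCACTCTGGCGTAATGCTGGGCTGGAGGCTCGGCTACACCCCGTGGGTCCGACATGTACGTCGAAAAT is TAGCTCTACGCTTGAAGTAGGTGAGACCGCATTACGACCCGACCTCCGAGCCGATGTGGGGCACCCAGGCTGTACATGCAGCTTTTA (A↔T, G↔C). DNA strands are antiparallel, so the complementary strand runs 3'→5'; reversing gives the 5'→3' form.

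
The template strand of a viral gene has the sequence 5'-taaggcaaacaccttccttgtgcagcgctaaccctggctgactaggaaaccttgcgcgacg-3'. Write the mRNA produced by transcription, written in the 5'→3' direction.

5'-CGUCGCGCAAGGUUUCCUAGUCAGCCAGGGUUAGCGCUGCACAAGGAAGGUGUUUGCCUUA-3'

The mRNA has the sequence of the coding strand (reverse complement of the template) with T→U. Reverse complement of TAAGGCAAACACCTTCCTTGTGCAGCGCTAACCCTGGCTGACTAGGAAACCTTGCGCGACG is CGTCGCGCAAGGTTTCCTAGTCAGCCAGGGTTAGCGCTGCACAAGGAAGGTGTTTGCCTTA; then T→U.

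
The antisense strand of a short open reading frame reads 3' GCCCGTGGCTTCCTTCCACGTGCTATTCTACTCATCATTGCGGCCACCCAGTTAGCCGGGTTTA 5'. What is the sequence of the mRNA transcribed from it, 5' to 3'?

Reading the template 3'→5' as shown, RNA polymerase pairs each base (A→U, T→A, G↔C) to build mRNA 5'→3' directly.

5'-CGGGCACCGAAGGAAGGUGCACGAUAAGAUGAGUAGUAACGCCGGUGGGUCAAUCGGCCCAAAU-3'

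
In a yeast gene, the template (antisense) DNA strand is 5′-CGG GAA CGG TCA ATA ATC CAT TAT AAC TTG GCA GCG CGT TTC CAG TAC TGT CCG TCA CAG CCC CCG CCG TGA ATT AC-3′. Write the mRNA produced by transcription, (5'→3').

5'-GUAAUUCACGGCGGGGGCUGUGACGGACAGUACUGGAAACGCGCUGCCAAGUUAUAAUGGAUUAUUGACCGUUCCCG-3'

The mRNA has the sequence of the coding strand (reverse complement of the template) with T→U. Reverse complement of CGGGAACGGTCAATAATCCATTATAACTTGGCAGCGCGTTTCCAGTACTGTCCGTCACAGCCCCCGCCGTGAATTAC is GTAATTCACGGCGGGGGCTGTGACGGACAGTACTGGAAACGCGCTGCCAAGTTATAATGGATTATTGACCGTTCCCG; then T→U.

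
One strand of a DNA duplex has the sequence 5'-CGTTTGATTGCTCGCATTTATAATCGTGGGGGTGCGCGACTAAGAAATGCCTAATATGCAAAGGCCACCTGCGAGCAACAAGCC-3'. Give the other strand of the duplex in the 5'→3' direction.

5'-GGCTTGTTGCTCGCAGGTGGCCTTTGCATATTAGGCATTTCTTAGTCGCGCACCCCCACGATTATAAATGCGAGCAATCAAACG-3'

The complement of CGTTTGATTGCTCGCATTTATAATCGTGGGGGTGCGCGACTAAGAAATGCCTAATATGCAAAGGCCACCTGCGAGCAACAAGCC is GCAAACTAACGAGCGTAAATATTAGCACCCCCACGCGCTGATTCTTTACGGATTATACGTTTCCGGTGGACGCTCGTTGTTCGG (A↔T, G↔C). DNA strands are antiparallel, so the complementary strand runs 3'→5'; reversing gives the 5'→3' form.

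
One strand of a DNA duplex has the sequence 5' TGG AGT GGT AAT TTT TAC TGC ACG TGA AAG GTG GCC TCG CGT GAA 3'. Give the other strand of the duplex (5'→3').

5'-TTCACGCGAGGCCACCTTTCACGTGCAGTAAAAATTACCACTCCA-3'

Pairing A↔T and G↔C gives ACCTCACCATTAAAAATGACGTGCACTTTCCACCGGAGCGCACTT, running 3'→5'. Reverse for the 5'→3' convention.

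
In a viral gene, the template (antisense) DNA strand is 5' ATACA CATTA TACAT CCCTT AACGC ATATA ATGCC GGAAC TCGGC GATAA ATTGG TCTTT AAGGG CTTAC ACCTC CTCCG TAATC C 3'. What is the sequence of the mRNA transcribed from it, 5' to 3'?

RNA polymerase reads the template 3'→5' and synthesizes mRNA 5'→3' by base-pairing (A→U, T→A, G↔C). The complement of the template is TATGTGTAATATGTAGGGAATTGCGTATATTACGGCCTTGAGCCGCTATTTAACCAGAAATTCCCGAATGTGGAGGAGGCATTAGG; antiparallel, so 5'→3' the coding strand is GGATTACGGAGGAGGTGTAAGCCCTTAAAGACCAATTTATCGCCGAGTTCCGGCATTATATGCGTTAAGGGATGTATAATGTGTAT. Replace T with U for the mRNA.

5'-GGAUUACGGAGGAGGUGUAAGCCCUUAAAGACCAAUUUAUCGCCGAGUUCCGGCAUUAUAUGCGUUAAGGGAUGUAUAAUGUGUAU-3'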